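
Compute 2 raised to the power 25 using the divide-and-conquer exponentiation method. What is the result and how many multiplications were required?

Computing 2^25 by squaring (build up from 2^1; each line after the first costs one multiplication):

2^1 = 2
2^2 = (2^1)^2 = 2^2 = 4
2^3 = 2 * 2^2 = 2 * 4 = 8
2^6 = (2^3)^2 = 8^2 = 64
2^12 = (2^6)^2 = 64^2 = 4096
2^24 = (2^12)^2 = 4096^2 = 16777216
2^25 = 2 * 2^24 = 2 * 16777216 = 33554432

Result: 33554432
Multiplications needed: 6 (6 lines after 2^1)

2^25 = 33554432. Using exponentiation by squaring, this requires 6 multiplications. The key idea: if the exponent is even, square the half-power; if odd, multiply by the base once.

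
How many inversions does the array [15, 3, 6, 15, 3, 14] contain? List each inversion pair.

Finding inversions in [15, 3, 6, 15, 3, 14]:

(0, 1): arr[0]=15 > arr[1]=3
(0, 2): arr[0]=15 > arr[2]=6
(0, 4): arr[0]=15 > arr[4]=3
(0, 5): arr[0]=15 > arr[5]=14
(2, 4): arr[2]=6 > arr[4]=3
(3, 4): arr[3]=15 > arr[4]=3
(3, 5): arr[3]=15 > arr[5]=14

Total inversions: 7

The array has 7 inversion(s): (0,1), (0,2), (0,4), (0,5), (2,4), (3,4), (3,5). Each pair (i,j) satisfies i < j and arr[i] > arr[j].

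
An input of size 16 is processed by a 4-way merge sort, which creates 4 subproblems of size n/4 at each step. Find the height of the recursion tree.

For divide and conquer with division factor 4:

Problem sizes at each level:
Level 0: 16
Level 1: 4
Level 2: 1

The root is level 0 and the size-1 base case is level 2 (the tree spans levels 0 through 2, i.e. 3 levels counting the root), so the depth is the number of divisions: log_4(16) = 2

The recursion tree depth is log_4(16) = 2. At each level, the problem size is divided by 4, so it takes 2 divisions to reduce to a base case of size 1. The algorithm makes 4 recursive calls at each level.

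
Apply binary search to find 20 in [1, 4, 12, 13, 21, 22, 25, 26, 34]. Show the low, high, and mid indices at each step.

Binary search for 20 in [1, 4, 12, 13, 21, 22, 25, 26, 34]:

lo=0, hi=8, mid=4, arr[mid]=21 -> 21 > 20, search left half
lo=0, hi=3, mid=1, arr[mid]=4 -> 4 < 20, search right half
lo=2, hi=3, mid=2, arr[mid]=12 -> 12 < 20, search right half
lo=3, hi=3, mid=3, arr[mid]=13 -> 13 < 20, search right half
lo=4 > hi=3, target 20 not found

Binary search determines that 20 is not in the array after 4 comparisons. The search space was exhausted without finding the target.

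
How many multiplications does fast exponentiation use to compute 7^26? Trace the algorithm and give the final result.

Computing 7^26 by squaring (build up from 7^1; each line after the first costs one multiplication):

7^1 = 7
7^2 = (7^1)^2 = 7^2 = 49
7^3 = 7 * 7^2 = 7 * 49 = 343
7^6 = (7^3)^2 = 343^2 = 117649
7^12 = (7^6)^2 = 117649^2 = 13841287201
7^13 = 7 * 7^12 = 7 * 13841287201 = 96889010407
7^26 = (7^13)^2 = 96889010407^2 = 9387480337647754305649

Result: 9387480337647754305649
Multiplications needed: 6 (6 lines after 7^1)

7^26 = 9387480337647754305649. Using exponentiation by squaring, this requires 6 multiplications. The key idea: if the exponent is even, square the half-power; if odd, multiply by the base once.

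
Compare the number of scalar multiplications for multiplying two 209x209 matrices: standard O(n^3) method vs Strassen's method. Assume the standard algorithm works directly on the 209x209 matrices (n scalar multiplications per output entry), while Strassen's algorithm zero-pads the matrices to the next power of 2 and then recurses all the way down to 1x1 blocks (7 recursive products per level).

Matrix multiplication for 209x209 matrices:

Strassen's algorithm requires power-of-2 dimensions. Pad 209x209 to 256x256 (next power of 2).

Standard algorithm: 209^3 = 9129329 multiplications
Strassen's algorithm: 7^(log2(256)) = 7^8 = 5764801 multiplications
Savings: 9129329 - 5764801 = 3364528 multiplications

Standard: 9129329 multiplications (209^3). Strassen: 5764801 multiplications (7^8, after padding to 256x256). Strassen reduces 8 recursive multiplications to 7 at each level.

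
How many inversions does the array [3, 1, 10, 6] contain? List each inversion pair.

Finding inversions in [3, 1, 10, 6]:

(0, 1): arr[0]=3 > arr[1]=1
(2, 3): arr[2]=10 > arr[3]=6

Total inversions: 2

The array has 2 inversion(s): (0,1), (2,3). Each pair (i,j) satisfies i < j and arr[i] > arr[j].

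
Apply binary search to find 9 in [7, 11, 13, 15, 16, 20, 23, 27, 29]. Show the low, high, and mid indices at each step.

Binary search for 9 in [7, 11, 13, 15, 16, 20, 23, 27, 29]:

lo=0, hi=8, mid=4, arr[mid]=16 -> 16 > 9, search left half
lo=0, hi=3, mid=1, arr[mid]=11 -> 11 > 9, search left half
lo=0, hi=0, mid=0, arr[mid]=7 -> 7 < 9, search right half
lo=1 > hi=0, target 9 not found

Binary search determines that 9 is not in the array after 3 comparisons. The search space was exhausted without finding the target.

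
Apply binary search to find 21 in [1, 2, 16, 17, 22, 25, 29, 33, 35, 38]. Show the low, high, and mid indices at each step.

Binary search for 21 in [1, 2, 16, 17, 22, 25, 29, 33, 35, 38]:

lo=0, hi=9, mid=4, arr[mid]=22 -> 22 > 21, search left half
lo=0, hi=3, mid=1, arr[mid]=2 -> 2 < 21, search right half
lo=2, hi=3, mid=2, arr[mid]=16 -> 16 < 21, search right half
lo=3, hi=3, mid=3, arr[mid]=17 -> 17 < 21, search right half
lo=4 > hi=3, target 21 not found

Binary search determines that 21 is not in the array after 4 comparisons. The search space was exhausted without finding the target.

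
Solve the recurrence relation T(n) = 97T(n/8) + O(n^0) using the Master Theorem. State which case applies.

Master Theorem for T(n) = 97T(n/8) + O(n^0):

a = 97, b = 8, c = 0
log_b(a) = log_8(97) = 2.2000

Case 1: c = 0 < log_8(97) = 2.2000
T(n) = O(n^(log_8 97))

For T(n) = 97T(n/8) + O(n^0): log_8(97) = 2.2000. This is Case 1 of the Master Theorem (c < log_b(a), work dominated by leaves), giving O(n^(log_8 97)).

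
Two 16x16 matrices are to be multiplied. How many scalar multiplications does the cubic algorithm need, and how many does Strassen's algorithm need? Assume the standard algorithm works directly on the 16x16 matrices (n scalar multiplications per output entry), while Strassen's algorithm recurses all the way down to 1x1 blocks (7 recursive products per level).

Matrix multiplication for 16x16 matrices:

Standard algorithm: 16^3 = 4096 multiplications
Strassen's algorithm: 7^(log2(16)) = 7^4 = 2401 multiplications
Savings: 4096 - 2401 = 1695 multiplications

Standard: 4096 multiplications (16^3). Strassen: 2401 multiplications (7^4). Strassen reduces 8 recursive multiplications to 7 at each level.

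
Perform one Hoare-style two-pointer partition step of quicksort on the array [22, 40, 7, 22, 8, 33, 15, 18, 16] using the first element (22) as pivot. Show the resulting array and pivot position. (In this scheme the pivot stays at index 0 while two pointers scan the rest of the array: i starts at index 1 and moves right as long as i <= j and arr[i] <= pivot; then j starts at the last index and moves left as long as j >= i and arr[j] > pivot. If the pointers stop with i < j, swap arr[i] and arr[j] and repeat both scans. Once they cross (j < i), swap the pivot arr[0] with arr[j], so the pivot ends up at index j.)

Hoare-style two-pointer partition with pivot = 22:

Initial array: [22, 40, 7, 22, 8, 33, 15, 18, 16]

Pointers start at i = 1, j = 8.
i stops at index 1 (arr[1]=40 > 22), j stops at index 8 (arr[8]=16 <= 22): swap arr[1] and arr[8], array becomes [22, 16, 7, 22, 8, 33, 15, 18, 40]
i stops at index 5 (arr[5]=33 > 22), j stops at index 7 (arr[7]=18 <= 22): swap arr[5] and arr[7], array becomes [22, 16, 7, 22, 8, 18, 15, 33, 40]
i ends at 7, j ends at 6: the pointers have crossed (j < i), so scanning stops.

Swap pivot arr[0] with arr[6] to place pivot at position 6: [15, 16, 7, 22, 8, 18, 22, 33, 40]
Pivot position: 6

After partitioning with pivot 22, the array becomes [15, 16, 7, 22, 8, 18, 22, 33, 40]. The pivot is placed at index 6. All elements to the left of the pivot are <= 22, and all elements to the right are > 22.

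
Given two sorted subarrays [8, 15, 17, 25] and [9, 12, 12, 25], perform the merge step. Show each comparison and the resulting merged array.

Merging process:

Compare 8 vs 9: take 8 from left. Merged: [8]
Compare 15 vs 9: take 9 from right. Merged: [8, 9]
Compare 15 vs 12: take 12 from right. Merged: [8, 9, 12]
Compare 15 vs 12: take 12 from right. Merged: [8, 9, 12, 12]
Compare 15 vs 25: take 15 from left. Merged: [8, 9, 12, 12, 15]
Compare 17 vs 25: take 17 from left. Merged: [8, 9, 12, 12, 15, 17]
Compare 25 vs 25: take 25 from left. Merged: [8, 9, 12, 12, 15, 17, 25]
Append remaining from right: [25]. Merged: [8, 9, 12, 12, 15, 17, 25, 25]

Final merged array: [8, 9, 12, 12, 15, 17, 25, 25]
Total comparisons: 7

The merged array is [8, 9, 12, 12, 15, 17, 25, 25], requiring 7 comparisons. The merge step runs in O(n) time where n is the total number of elements.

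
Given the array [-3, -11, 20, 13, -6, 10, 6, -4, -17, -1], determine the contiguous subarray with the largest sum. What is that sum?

Using Kadane's algorithm on [-3, -11, 20, 13, -6, 10, 6, -4, -17, -1]:

Scanning through the array:
Position 1 (value -11): max_ending_here = -11, max_so_far = -3
Position 2 (value 20): max_ending_here = 20, max_so_far = 20
Position 3 (value 13): max_ending_here = 33, max_so_far = 33
Position 4 (value -6): max_ending_here = 27, max_so_far = 33
Position 5 (value 10): max_ending_here = 37, max_so_far = 37
Position 6 (value 6): max_ending_here = 43, max_so_far = 43
Position 7 (value -4): max_ending_here = 39, max_so_far = 43
Position 8 (value -17): max_ending_here = 22, max_so_far = 43
Position 9 (value -1): max_ending_here = 21, max_so_far = 43

Maximum subarray: [20, 13, -6, 10, 6]
Maximum sum: 43

The maximum subarray is [20, 13, -6, 10, 6] with sum 43. This subarray runs from index 2 to index 6.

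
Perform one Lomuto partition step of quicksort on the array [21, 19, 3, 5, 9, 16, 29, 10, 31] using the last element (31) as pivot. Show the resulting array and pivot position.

Lomuto partition with pivot = 31:

Initial array: [21, 19, 3, 5, 9, 16, 29, 10, 31]

arr[0]=21 <= 31: swap with position 0, array becomes [21, 19, 3, 5, 9, 16, 29, 10, 31]
arr[1]=19 <= 31: swap with position 1, array becomes [21, 19, 3, 5, 9, 16, 29, 10, 31]
arr[2]=3 <= 31: swap with position 2, array becomes [21, 19, 3, 5, 9, 16, 29, 10, 31]
arr[3]=5 <= 31: swap with position 3, array becomes [21, 19, 3, 5, 9, 16, 29, 10, 31]
arr[4]=9 <= 31: swap with position 4, array becomes [21, 19, 3, 5, 9, 16, 29, 10, 31]
arr[5]=16 <= 31: swap with position 5, array becomes [21, 19, 3, 5, 9, 16, 29, 10, 31]
arr[6]=29 <= 31: swap with position 6, array becomes [21, 19, 3, 5, 9, 16, 29, 10, 31]
arr[7]=10 <= 31: swap with position 7, array becomes [21, 19, 3, 5, 9, 16, 29, 10, 31]

Place pivot at position 8: [21, 19, 3, 5, 9, 16, 29, 10, 31]
Pivot position: 8

After partitioning with pivot 31, the array becomes [21, 19, 3, 5, 9, 16, 29, 10, 31]. The pivot is placed at index 8. All elements to the left of the pivot are <= 31, and all elements to the right are > 31.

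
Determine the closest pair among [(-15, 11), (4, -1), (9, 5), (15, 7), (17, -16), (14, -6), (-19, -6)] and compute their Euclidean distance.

Computing all pairwise distances among 7 points:

d((-15, 11), (4, -1)) = 22.4722
d((-15, 11), (9, 5)) = 24.7386
d((-15, 11), (15, 7)) = 30.2655
d((-15, 11), (17, -16)) = 41.8688
d((-15, 11), (14, -6)) = 33.6155
d((-15, 11), (-19, -6)) = 17.4642
d((4, -1), (9, 5)) = 7.8102
d((4, -1), (15, 7)) = 13.6015
d((4, -1), (17, -16)) = 19.8494
d((4, -1), (14, -6)) = 11.1803
d((4, -1), (-19, -6)) = 23.5372
d((9, 5), (15, 7)) = 6.3246 <-- minimum
d((9, 5), (17, -16)) = 22.4722
d((9, 5), (14, -6)) = 12.083
d((9, 5), (-19, -6)) = 30.0832
d((15, 7), (17, -16)) = 23.0868
d((15, 7), (14, -6)) = 13.0384
d((15, 7), (-19, -6)) = 36.4005
d((17, -16), (14, -6)) = 10.4403
d((17, -16), (-19, -6)) = 37.3631
d((14, -6), (-19, -6)) = 33.0

Closest pair: (9, 5) and (15, 7) with distance 6.3246

The closest pair is (9, 5) and (15, 7) with Euclidean distance 6.3246. For 7 points, brute-force pairwise comparison is shown above. For large n, the divide-and-conquer algorithm (sort by x, recurse on halves, check the dividing strip) achieves O(n log n).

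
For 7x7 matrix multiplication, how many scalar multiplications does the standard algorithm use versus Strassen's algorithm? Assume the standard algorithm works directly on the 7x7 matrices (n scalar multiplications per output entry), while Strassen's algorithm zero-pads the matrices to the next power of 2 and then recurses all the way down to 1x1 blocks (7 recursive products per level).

Matrix multiplication for 7x7 matrices:

Strassen's algorithm requires power-of-2 dimensions. Pad 7x7 to 8x8 (next power of 2).

Standard algorithm: 7^3 = 343 multiplications
Strassen's algorithm: 7^(log2(8)) = 7^3 = 343 multiplications
Savings: 343 - 343 = 0 multiplications

Standard: 343 multiplications (7^3). Strassen: 343 multiplications (7^3, after padding to 8x8). Strassen reduces 8 recursive multiplications to 7 at each level.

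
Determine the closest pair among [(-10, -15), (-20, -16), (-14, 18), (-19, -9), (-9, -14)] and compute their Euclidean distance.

Computing all pairwise distances among 5 points:

d((-10, -15), (-20, -16)) = 10.0499
d((-10, -15), (-14, 18)) = 33.2415
d((-10, -15), (-19, -9)) = 10.8167
d((-10, -15), (-9, -14)) = 1.4142 <-- minimum
d((-20, -16), (-14, 18)) = 34.5254
d((-20, -16), (-19, -9)) = 7.0711
d((-20, -16), (-9, -14)) = 11.1803
d((-14, 18), (-19, -9)) = 27.4591
d((-14, 18), (-9, -14)) = 32.3883
d((-19, -9), (-9, -14)) = 11.1803

Closest pair: (-10, -15) and (-9, -14) with distance 1.4142

The closest pair is (-10, -15) and (-9, -14) with Euclidean distance 1.4142. For 5 points, brute-force pairwise comparison is shown above. For large n, the divide-and-conquer algorithm (sort by x, recurse on halves, check the dividing strip) achieves O(n log n).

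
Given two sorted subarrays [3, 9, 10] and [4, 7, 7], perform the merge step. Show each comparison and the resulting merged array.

Merging process:

Compare 3 vs 4: take 3 from left. Merged: [3]
Compare 9 vs 4: take 4 from right. Merged: [3, 4]
Compare 9 vs 7: take 7 from right. Merged: [3, 4, 7]
Compare 9 vs 7: take 7 from right. Merged: [3, 4, 7, 7]
Append remaining from left: [9, 10]. Merged: [3, 4, 7, 7, 9, 10]

Final merged array: [3, 4, 7, 7, 9, 10]
Total comparisons: 4

The merged array is [3, 4, 7, 7, 9, 10], requiring 4 comparisons. The merge step runs in O(n) time where n is the total number of elements.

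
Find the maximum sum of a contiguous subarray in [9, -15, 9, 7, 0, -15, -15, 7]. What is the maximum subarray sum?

Using Kadane's algorithm on [9, -15, 9, 7, 0, -15, -15, 7]:

Scanning through the array:
Position 1 (value -15): max_ending_here = -6, max_so_far = 9
Position 2 (value 9): max_ending_here = 9, max_so_far = 9
Position 3 (value 7): max_ending_here = 16, max_so_far = 16
Position 4 (value 0): max_ending_here = 16, max_so_far = 16
Position 5 (value -15): max_ending_here = 1, max_so_far = 16
Position 6 (value -15): max_ending_here = -14, max_so_far = 16
Position 7 (value 7): max_ending_here = 7, max_so_far = 16

Maximum subarray: [9, 7]
Maximum sum: 16

The maximum subarray is [9, 7] with sum 16. This subarray runs from index 2 to index 3.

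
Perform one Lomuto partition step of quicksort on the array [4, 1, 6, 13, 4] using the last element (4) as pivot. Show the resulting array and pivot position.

Lomuto partition with pivot = 4:

Initial array: [4, 1, 6, 13, 4]

arr[0]=4 <= 4: swap with position 0, array becomes [4, 1, 6, 13, 4]
arr[1]=1 <= 4: swap with position 1, array becomes [4, 1, 6, 13, 4]
arr[2]=6 > 4: no swap
arr[3]=13 > 4: no swap

Place pivot at position 2: [4, 1, 4, 13, 6]
Pivot position: 2

After partitioning with pivot 4, the array becomes [4, 1, 4, 13, 6]. The pivot is placed at index 2. All elements to the left of the pivot are <= 4, and all elements to the right are > 4.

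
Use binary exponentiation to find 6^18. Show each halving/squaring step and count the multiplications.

Computing 6^18 by squaring (build up from 6^1; each line after the first costs one multiplication):

6^1 = 6
6^2 = (6^1)^2 = 6^2 = 36
6^4 = (6^2)^2 = 36^2 = 1296
6^8 = (6^4)^2 = 1296^2 = 1679616
6^9 = 6 * 6^8 = 6 * 1679616 = 10077696
6^18 = (6^9)^2 = 10077696^2 = 101559956668416

Result: 101559956668416
Multiplications needed: 5 (5 lines after 6^1)

6^18 = 101559956668416. Using exponentiation by squaring, this requires 5 multiplications. The key idea: if the exponent is even, square the half-power; if odd, multiply by the base once.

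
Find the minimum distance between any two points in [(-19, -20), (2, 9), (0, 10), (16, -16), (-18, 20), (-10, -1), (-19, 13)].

Computing all pairwise distances among 7 points:

d((-19, -20), (2, 9)) = 35.805
d((-19, -20), (0, 10)) = 35.5106
d((-19, -20), (16, -16)) = 35.2278
d((-19, -20), (-18, 20)) = 40.0125
d((-19, -20), (-10, -1)) = 21.0238
d((-19, -20), (-19, 13)) = 33.0
d((2, 9), (0, 10)) = 2.2361 <-- minimum
d((2, 9), (16, -16)) = 28.6531
d((2, 9), (-18, 20)) = 22.8254
d((2, 9), (-10, -1)) = 15.6205
d((2, 9), (-19, 13)) = 21.3776
d((0, 10), (16, -16)) = 30.5287
d((0, 10), (-18, 20)) = 20.5913
d((0, 10), (-10, -1)) = 14.8661
d((0, 10), (-19, 13)) = 19.2354
d((16, -16), (-18, 20)) = 49.5177
d((16, -16), (-10, -1)) = 30.0167
d((16, -16), (-19, 13)) = 45.4533
d((-18, 20), (-10, -1)) = 22.4722
d((-18, 20), (-19, 13)) = 7.0711
d((-10, -1), (-19, 13)) = 16.6433

Closest pair: (2, 9) and (0, 10) with distance 2.2361

The closest pair is (2, 9) and (0, 10) with Euclidean distance 2.2361. For 7 points, brute-force pairwise comparison is shown above. For large n, the divide-and-conquer algorithm (sort by x, recurse on halves, check the dividing strip) achieves O(n log n).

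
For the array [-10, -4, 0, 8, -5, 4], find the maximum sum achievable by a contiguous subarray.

Using Kadane's algorithm on [-10, -4, 0, 8, -5, 4]:

Scanning through the array:
Position 1 (value -4): max_ending_here = -4, max_so_far = -4
Position 2 (value 0): max_ending_here = 0, max_so_far = 0
Position 3 (value 8): max_ending_here = 8, max_so_far = 8
Position 4 (value -5): max_ending_here = 3, max_so_far = 8
Position 5 (value 4): max_ending_here = 7, max_so_far = 8

Maximum subarray: [0, 8]
Maximum sum: 8

The maximum subarray is [0, 8] with sum 8. This subarray runs from index 2 to index 3.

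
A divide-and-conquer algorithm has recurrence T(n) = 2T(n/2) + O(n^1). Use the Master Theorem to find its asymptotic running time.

Master Theorem for T(n) = 2T(n/2) + O(n^1):

a = 2, b = 2, c = 1
log_b(a) = log_2(2) = 1.0000

Case 2: c = 1 = log_2(2) = 1.0000
T(n) = O(n^1 log n) = O(n log n)

For T(n) = 2T(n/2) + O(n^1): log_2(2) = 1.0000. This is Case 2 of the Master Theorem (c = log_b(a), equal work at all levels), giving O(n log n).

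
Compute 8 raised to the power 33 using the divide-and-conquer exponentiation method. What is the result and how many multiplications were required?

Computing 8^33 by squaring (build up from 8^1; each line after the first costs one multiplication):

8^1 = 8
8^2 = (8^1)^2 = 8^2 = 64
8^4 = (8^2)^2 = 64^2 = 4096
8^8 = (8^4)^2 = 4096^2 = 16777216
8^16 = (8^8)^2 = 16777216^2 = 281474976710656
8^32 = (8^16)^2 = 281474976710656^2 = 79228162514264337593543950336
8^33 = 8 * 8^32 = 8 * 79228162514264337593543950336 = 633825300114114700748351602688

Result: 633825300114114700748351602688
Multiplications needed: 6 (6 lines after 8^1)

8^33 = 633825300114114700748351602688. Using exponentiation by squaring, this requires 6 multiplications. The key idea: if the exponent is even, square the half-power; if odd, multiply by the base once.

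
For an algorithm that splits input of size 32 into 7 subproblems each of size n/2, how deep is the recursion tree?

For divide and conquer with division factor 2:

Problem sizes at each level:
Level 0: 32
Level 1: 16
Level 2: 8
Level 3: 4
Level 4: 2
Level 5: 1

The root is level 0 and the size-1 base case is level 5 (the tree spans levels 0 through 5, i.e. 6 levels counting the root), so the depth is the number of divisions: log_2(32) = 5

The recursion tree depth is log_2(32) = 5. At each level, the problem size is divided by 2, so it takes 5 divisions to reduce to a base case of size 1. The algorithm makes 7 recursive calls at each level.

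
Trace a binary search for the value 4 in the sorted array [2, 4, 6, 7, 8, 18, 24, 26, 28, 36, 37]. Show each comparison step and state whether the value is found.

Binary search for 4 in [2, 4, 6, 7, 8, 18, 24, 26, 28, 36, 37]:

lo=0, hi=10, mid=5, arr[mid]=18 -> 18 > 4, search left half
lo=0, hi=4, mid=2, arr[mid]=6 -> 6 > 4, search left half
lo=0, hi=1, mid=0, arr[mid]=2 -> 2 < 4, search right half
lo=1, hi=1, mid=1, arr[mid]=4 -> Found target at index 1!

Binary search finds 4 at index 1 after 4 comparisons. The search repeatedly halves the search space by comparing with the middle element.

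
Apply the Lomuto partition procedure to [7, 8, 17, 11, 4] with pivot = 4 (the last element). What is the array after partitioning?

Lomuto partition with pivot = 4:

Initial array: [7, 8, 17, 11, 4]

arr[0]=7 > 4: no swap
arr[1]=8 > 4: no swap
arr[2]=17 > 4: no swap
arr[3]=11 > 4: no swap

Place pivot at position 0: [4, 8, 17, 11, 7]
Pivot position: 0

After partitioning with pivot 4, the array becomes [4, 8, 17, 11, 7]. The pivot is placed at index 0. All elements to the left of the pivot are <= 4, and all elements to the right are > 4.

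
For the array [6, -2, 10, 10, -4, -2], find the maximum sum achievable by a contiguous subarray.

Using Kadane's algorithm on [6, -2, 10, 10, -4, -2]:

Scanning through the array:
Position 1 (value -2): max_ending_here = 4, max_so_far = 6
Position 2 (value 10): max_ending_here = 14, max_so_far = 14
Position 3 (value 10): max_ending_here = 24, max_so_far = 24
Position 4 (value -4): max_ending_here = 20, max_so_far = 24
Position 5 (value -2): max_ending_here = 18, max_so_far = 24

Maximum subarray: [6, -2, 10, 10]
Maximum sum: 24

The maximum subarray is [6, -2, 10, 10] with sum 24. This subarray runs from index 0 to index 3.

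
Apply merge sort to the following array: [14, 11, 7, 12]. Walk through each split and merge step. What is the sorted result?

Merge sort trace:

Split: [14, 11, 7, 12] -> [14, 11] and [7, 12]
  Split: [14, 11] -> [14] and [11]
  Merge: [14] + [11] -> [11, 14]
  Split: [7, 12] -> [7] and [12]
  Merge: [7] + [12] -> [7, 12]
Merge: [11, 14] + [7, 12] -> [7, 11, 12, 14]

Final sorted array: [7, 11, 12, 14]

The merge sort proceeds by recursively splitting the array and merging sorted halves.
After all merges, the sorted array is [7, 11, 12, 14].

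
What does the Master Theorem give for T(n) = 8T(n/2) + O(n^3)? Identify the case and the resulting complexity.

Master Theorem for T(n) = 8T(n/2) + O(n^3):

a = 8, b = 2, c = 3
log_b(a) = log_2(8) = 3.0000

Case 2: c = 3 = log_2(8) = 3.0000
T(n) = O(n^3 log n) = O(n^3 log n)

For T(n) = 8T(n/2) + O(n^3): log_2(8) = 3.0000. This is Case 2 of the Master Theorem (c = log_b(a), equal work at all levels), giving O(n^3 log n).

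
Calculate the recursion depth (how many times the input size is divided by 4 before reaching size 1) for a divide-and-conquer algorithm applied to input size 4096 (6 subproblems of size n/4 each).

For divide and conquer with division factor 4:

Problem sizes at each level:
Level 0: 4096
Level 1: 1024
Level 2: 256
Level 3: 64
Level 4: 16
Level 5: 4
Level 6: 1

The root is level 0 and the size-1 base case is level 6 (the tree spans levels 0 through 6, i.e. 7 levels counting the root), so the depth is the number of divisions: log_4(4096) = 6

The recursion tree depth is log_4(4096) = 6. At each level, the problem size is divided by 4, so it takes 6 divisions to reduce to a base case of size 1. The algorithm makes 6 recursive calls at each level.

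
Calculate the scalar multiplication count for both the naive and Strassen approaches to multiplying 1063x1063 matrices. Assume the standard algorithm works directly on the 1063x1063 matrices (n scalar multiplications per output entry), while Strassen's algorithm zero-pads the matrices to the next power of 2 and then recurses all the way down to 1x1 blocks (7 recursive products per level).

Matrix multiplication for 1063x1063 matrices:

Strassen's algorithm requires power-of-2 dimensions. Pad 1063x1063 to 2048x2048 (next power of 2).

Standard algorithm: 1063^3 = 1201157047 multiplications
Strassen's algorithm: 7^(log2(2048)) = 7^11 = 1977326743 multiplications
Difference: 1201157047 - 1977326743 = -776169696 (Strassen uses MORE here due to padding overhead — for small or just-over-power-of-2 n, padding can outweigh the per-level savings)

Standard: 1201157047 multiplications (1063^3). Strassen: 1977326743 multiplications (7^11, after padding to 2048x2048). Strassen reduces 8 recursive multiplications to 7 at each level.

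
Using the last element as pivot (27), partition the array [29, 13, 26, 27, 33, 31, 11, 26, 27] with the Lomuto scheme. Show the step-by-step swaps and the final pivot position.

Lomuto partition with pivot = 27:

Initial array: [29, 13, 26, 27, 33, 31, 11, 26, 27]

arr[0]=29 > 27: no swap
arr[1]=13 <= 27: swap with position 0, array becomes [13, 29, 26, 27, 33, 31, 11, 26, 27]
arr[2]=26 <= 27: swap with position 1, array becomes [13, 26, 29, 27, 33, 31, 11, 26, 27]
arr[3]=27 <= 27: swap with position 2, array becomes [13, 26, 27, 29, 33, 31, 11, 26, 27]
arr[4]=33 > 27: no swap
arr[5]=31 > 27: no swap
arr[6]=11 <= 27: swap with position 3, array becomes [13, 26, 27, 11, 33, 31, 29, 26, 27]
arr[7]=26 <= 27: swap with position 4, array becomes [13, 26, 27, 11, 26, 31, 29, 33, 27]

Place pivot at position 5: [13, 26, 27, 11, 26, 27, 29, 33, 31]
Pivot position: 5

After partitioning with pivot 27, the array becomes [13, 26, 27, 11, 26, 27, 29, 33, 31]. The pivot is placed at index 5. All elements to the left of the pivot are <= 27, and all elements to the right are > 27.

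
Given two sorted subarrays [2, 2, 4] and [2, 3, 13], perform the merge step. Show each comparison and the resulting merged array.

Merging process:

Compare 2 vs 2: take 2 from left. Merged: [2]
Compare 2 vs 2: take 2 from left. Merged: [2, 2]
Compare 4 vs 2: take 2 from right. Merged: [2, 2, 2]
Compare 4 vs 3: take 3 from right. Merged: [2, 2, 2, 3]
Compare 4 vs 13: take 4 from left. Merged: [2, 2, 2, 3, 4]
Append remaining from right: [13]. Merged: [2, 2, 2, 3, 4, 13]

Final merged array: [2, 2, 2, 3, 4, 13]
Total comparisons: 5

The merged array is [2, 2, 2, 3, 4, 13], requiring 5 comparisons. The merge step runs in O(n) time where n is the total number of elements.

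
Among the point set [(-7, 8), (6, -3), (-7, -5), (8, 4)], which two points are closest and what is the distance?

Computing all pairwise distances among 4 points:

d((-7, 8), (6, -3)) = 17.0294
d((-7, 8), (-7, -5)) = 13.0
d((-7, 8), (8, 4)) = 15.5242
d((6, -3), (-7, -5)) = 13.1529
d((6, -3), (8, 4)) = 7.2801 <-- minimum
d((-7, -5), (8, 4)) = 17.4929

Closest pair: (6, -3) and (8, 4) with distance 7.2801

The closest pair is (6, -3) and (8, 4) with Euclidean distance 7.2801. For 4 points, brute-force pairwise comparison is shown above. For large n, the divide-and-conquer algorithm (sort by x, recurse on halves, check the dividing strip) achieves O(n log n).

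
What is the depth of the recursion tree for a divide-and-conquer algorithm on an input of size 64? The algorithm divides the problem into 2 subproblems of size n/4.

For divide and conquer with division factor 4:

Problem sizes at each level:
Level 0: 64
Level 1: 16
Level 2: 4
Level 3: 1

The root is level 0 and the size-1 base case is level 3 (the tree spans levels 0 through 3, i.e. 4 levels counting the root), so the depth is the number of divisions: log_4(64) = 3

The recursion tree depth is log_4(64) = 3. At each level, the problem size is divided by 4, so it takes 3 divisions to reduce to a base case of size 1. The algorithm makes 2 recursive calls at each level.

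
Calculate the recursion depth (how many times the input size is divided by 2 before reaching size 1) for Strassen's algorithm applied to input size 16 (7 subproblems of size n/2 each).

For divide and conquer with division factor 2:

Problem sizes at each level:
Level 0: 16
Level 1: 8
Level 2: 4
Level 3: 2
Level 4: 1

The root is level 0 and the size-1 base case is level 4 (the tree spans levels 0 through 4, i.e. 5 levels counting the root), so the depth is the number of divisions: log_2(16) = 4

The recursion tree depth is log_2(16) = 4. At each level, the problem size is divided by 2, so it takes 4 divisions to reduce to a base case of size 1. The algorithm makes 7 recursive calls at each level.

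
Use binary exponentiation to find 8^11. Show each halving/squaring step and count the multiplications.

Computing 8^11 by squaring (build up from 8^1; each line after the first costs one multiplication):

8^1 = 8
8^2 = (8^1)^2 = 8^2 = 64
8^4 = (8^2)^2 = 64^2 = 4096
8^5 = 8 * 8^4 = 8 * 4096 = 32768
8^10 = (8^5)^2 = 32768^2 = 1073741824
8^11 = 8 * 8^10 = 8 * 1073741824 = 8589934592

Result: 8589934592
Multiplications needed: 5 (5 lines after 8^1)

8^11 = 8589934592. Using exponentiation by squaring, this requires 5 multiplications. The key idea: if the exponent is even, square the half-power; if odd, multiply by the base once.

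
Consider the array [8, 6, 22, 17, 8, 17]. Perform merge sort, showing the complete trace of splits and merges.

Merge sort trace:

Split: [8, 6, 22, 17, 8, 17] -> [8, 6, 22] and [17, 8, 17]
  Split: [8, 6, 22] -> [8] and [6, 22]
    Split: [6, 22] -> [6] and [22]
    Merge: [6] + [22] -> [6, 22]
  Merge: [8] + [6, 22] -> [6, 8, 22]
  Split: [17, 8, 17] -> [17] and [8, 17]
    Split: [8, 17] -> [8] and [17]
    Merge: [8] + [17] -> [8, 17]
  Merge: [17] + [8, 17] -> [8, 17, 17]
Merge: [6, 8, 22] + [8, 17, 17] -> [6, 8, 8, 17, 17, 22]

Final sorted array: [6, 8, 8, 17, 17, 22]

The merge sort proceeds by recursively splitting the array and merging sorted halves.
After all merges, the sorted array is [6, 8, 8, 17, 17, 22].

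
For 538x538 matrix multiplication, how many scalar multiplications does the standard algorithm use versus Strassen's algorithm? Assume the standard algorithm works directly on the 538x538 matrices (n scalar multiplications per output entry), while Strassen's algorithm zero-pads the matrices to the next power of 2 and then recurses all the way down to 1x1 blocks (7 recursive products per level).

Matrix multiplication for 538x538 matrices:

Strassen's algorithm requires power-of-2 dimensions. Pad 538x538 to 1024x1024 (next power of 2).

Standard algorithm: 538^3 = 155720872 multiplications
Strassen's algorithm: 7^(log2(1024)) = 7^10 = 282475249 multiplications
Difference: 155720872 - 282475249 = -126754377 (Strassen uses MORE here due to padding overhead — for small or just-over-power-of-2 n, padding can outweigh the per-level savings)

Standard: 155720872 multiplications (538^3). Strassen: 282475249 multiplications (7^10, after padding to 1024x1024). Strassen reduces 8 recursive multiplications to 7 at each level.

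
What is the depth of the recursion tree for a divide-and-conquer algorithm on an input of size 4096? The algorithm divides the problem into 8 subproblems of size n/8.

For divide and conquer with division factor 8:

Problem sizes at each level:
Level 0: 4096
Level 1: 512
Level 2: 64
Level 3: 8
Level 4: 1

The root is level 0 and the size-1 base case is level 4 (the tree spans levels 0 through 4, i.e. 5 levels counting the root), so the depth is the number of divisions: log_8(4096) = 4

The recursion tree depth is log_8(4096) = 4. At each level, the problem size is divided by 8, so it takes 4 divisions to reduce to a base case of size 1. The algorithm makes 8 recursive calls at each level.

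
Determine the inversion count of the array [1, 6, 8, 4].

Finding inversions in [1, 6, 8, 4]:

(1, 3): arr[1]=6 > arr[3]=4
(2, 3): arr[2]=8 > arr[3]=4

Total inversions: 2

The array has 2 inversion(s): (1,3), (2,3). Each pair (i,j) satisfies i < j and arr[i] > arr[j].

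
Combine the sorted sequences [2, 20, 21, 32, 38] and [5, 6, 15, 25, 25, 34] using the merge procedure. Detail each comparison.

Merging process:

Compare 2 vs 5: take 2 from left. Merged: [2]
Compare 20 vs 5: take 5 from right. Merged: [2, 5]
Compare 20 vs 6: take 6 from right. Merged: [2, 5, 6]
Compare 20 vs 15: take 15 from right. Merged: [2, 5, 6, 15]
Compare 20 vs 25: take 20 from left. Merged: [2, 5, 6, 15, 20]
Compare 21 vs 25: take 21 from left. Merged: [2, 5, 6, 15, 20, 21]
Compare 32 vs 25: take 25 from right. Merged: [2, 5, 6, 15, 20, 21, 25]
Compare 32 vs 25: take 25 from right. Merged: [2, 5, 6, 15, 20, 21, 25, 25]
Compare 32 vs 34: take 32 from left. Merged: [2, 5, 6, 15, 20, 21, 25, 25, 32]
Compare 38 vs 34: take 34 from right. Merged: [2, 5, 6, 15, 20, 21, 25, 25, 32, 34]
Append remaining from left: [38]. Merged: [2, 5, 6, 15, 20, 21, 25, 25, 32, 34, 38]

Final merged array: [2, 5, 6, 15, 20, 21, 25, 25, 32, 34, 38]
Total comparisons: 10

The merged array is [2, 5, 6, 15, 20, 21, 25, 25, 32, 34, 38], requiring 10 comparisons. The merge step runs in O(n) time where n is the total number of elements.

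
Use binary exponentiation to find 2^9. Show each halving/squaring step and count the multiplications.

Computing 2^9 by squaring (build up from 2^1; each line after the first costs one multiplication):

2^1 = 2
2^2 = (2^1)^2 = 2^2 = 4
2^4 = (2^2)^2 = 4^2 = 16
2^8 = (2^4)^2 = 16^2 = 256
2^9 = 2 * 2^8 = 2 * 256 = 512

Result: 512
Multiplications needed: 4 (4 lines after 2^1)

2^9 = 512. Using exponentiation by squaring, this requires 4 multiplications. The key idea: if the exponent is even, square the half-power; if odd, multiply by the base once.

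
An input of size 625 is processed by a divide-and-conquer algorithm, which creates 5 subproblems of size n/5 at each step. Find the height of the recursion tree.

For divide and conquer with division factor 5:

Problem sizes at each level:
Level 0: 625
Level 1: 125
Level 2: 25
Level 3: 5
Level 4: 1

The root is level 0 and the size-1 base case is level 4 (the tree spans levels 0 through 4, i.e. 5 levels counting the root), so the depth is the number of divisions: log_5(625) = 4

The recursion tree depth is log_5(625) = 4. At each level, the problem size is divided by 5, so it takes 4 divisions to reduce to a base case of size 1. The algorithm makes 5 recursive calls at each level.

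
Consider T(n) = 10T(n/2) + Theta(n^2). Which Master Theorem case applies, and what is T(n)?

Master Theorem for T(n) = 10T(n/2) + O(n^2):

a = 10, b = 2, c = 2
log_b(a) = log_2(10) = 3.3219

Case 1: c = 2 < log_2(10) = 3.3219
T(n) = O(n^(log_2 10))

For T(n) = 10T(n/2) + O(n^2): log_2(10) = 3.3219. This is Case 1 of the Master Theorem (c < log_b(a), work dominated by leaves), giving O(n^(log_2 10)).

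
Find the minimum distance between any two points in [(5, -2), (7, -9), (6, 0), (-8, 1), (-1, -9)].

Computing all pairwise distances among 5 points:

d((5, -2), (7, -9)) = 7.2801
d((5, -2), (6, 0)) = 2.2361 <-- minimum
d((5, -2), (-8, 1)) = 13.3417
d((5, -2), (-1, -9)) = 9.2195
d((7, -9), (6, 0)) = 9.0554
d((7, -9), (-8, 1)) = 18.0278
d((7, -9), (-1, -9)) = 8.0
d((6, 0), (-8, 1)) = 14.0357
d((6, 0), (-1, -9)) = 11.4018
d((-8, 1), (-1, -9)) = 12.2066

Closest pair: (5, -2) and (6, 0) with distance 2.2361

The closest pair is (5, -2) and (6, 0) with Euclidean distance 2.2361. For 5 points, brute-force pairwise comparison is shown above. For large n, the divide-and-conquer algorithm (sort by x, recurse on halves, check the dividing strip) achieves O(n log n).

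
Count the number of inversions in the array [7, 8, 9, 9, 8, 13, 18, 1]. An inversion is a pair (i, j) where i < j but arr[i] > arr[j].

Finding inversions in [7, 8, 9, 9, 8, 13, 18, 1]:

(0, 7): arr[0]=7 > arr[7]=1
(1, 7): arr[1]=8 > arr[7]=1
(2, 4): arr[2]=9 > arr[4]=8
(2, 7): arr[2]=9 > arr[7]=1
(3, 4): arr[3]=9 > arr[4]=8
(3, 7): arr[3]=9 > arr[7]=1
(4, 7): arr[4]=8 > arr[7]=1
(5, 7): arr[5]=13 > arr[7]=1
(6, 7): arr[6]=18 > arr[7]=1

Total inversions: 9

The array has 9 inversion(s): (0,7), (1,7), (2,4), (2,7), (3,4), (3,7), (4,7), (5,7), (6,7). Each pair (i,j) satisfies i < j and arr[i] > arr[j].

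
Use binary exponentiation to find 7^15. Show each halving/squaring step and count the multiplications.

Computing 7^15 by squaring (build up from 7^1; each line after the first costs one multiplication):

7^1 = 7
7^2 = (7^1)^2 = 7^2 = 49
7^3 = 7 * 7^2 = 7 * 49 = 343
7^6 = (7^3)^2 = 343^2 = 117649
7^7 = 7 * 7^6 = 7 * 117649 = 823543
7^14 = (7^7)^2 = 823543^2 = 678223072849
7^15 = 7 * 7^14 = 7 * 678223072849 = 4747561509943

Result: 4747561509943
Multiplications needed: 6 (6 lines after 7^1)

7^15 = 4747561509943. Using exponentiation by squaring, this requires 6 multiplications. The key idea: if the exponent is even, square the half-power; if odd, multiply by the base once.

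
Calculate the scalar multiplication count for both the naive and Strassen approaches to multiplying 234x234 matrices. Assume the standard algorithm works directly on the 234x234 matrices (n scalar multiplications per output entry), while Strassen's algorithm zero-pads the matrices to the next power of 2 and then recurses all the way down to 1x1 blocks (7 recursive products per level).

Matrix multiplication for 234x234 matrices:

Strassen's algorithm requires power-of-2 dimensions. Pad 234x234 to 256x256 (next power of 2).

Standard algorithm: 234^3 = 12812904 multiplications
Strassen's algorithm: 7^(log2(256)) = 7^8 = 5764801 multiplications
Savings: 12812904 - 5764801 = 7048103 multiplications

Standard: 12812904 multiplications (234^3). Strassen: 5764801 multiplications (7^8, after padding to 256x256). Strassen reduces 8 recursive multiplications to 7 at each level.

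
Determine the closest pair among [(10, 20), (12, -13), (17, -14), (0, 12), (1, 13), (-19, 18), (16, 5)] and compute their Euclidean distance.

Computing all pairwise distances among 7 points:

d((10, 20), (12, -13)) = 33.0606
d((10, 20), (17, -14)) = 34.7131
d((10, 20), (0, 12)) = 12.8062
d((10, 20), (1, 13)) = 11.4018
d((10, 20), (-19, 18)) = 29.0689
d((10, 20), (16, 5)) = 16.1555
d((12, -13), (17, -14)) = 5.099
d((12, -13), (0, 12)) = 27.7308
d((12, -13), (1, 13)) = 28.2312
d((12, -13), (-19, 18)) = 43.8406
d((12, -13), (16, 5)) = 18.4391
d((17, -14), (0, 12)) = 31.0644
d((17, -14), (1, 13)) = 31.3847
d((17, -14), (-19, 18)) = 48.1664
d((17, -14), (16, 5)) = 19.0263
d((0, 12), (1, 13)) = 1.4142 <-- minimum
d((0, 12), (-19, 18)) = 19.9249
d((0, 12), (16, 5)) = 17.4642
d((1, 13), (-19, 18)) = 20.6155
d((1, 13), (16, 5)) = 17.0
d((-19, 18), (16, 5)) = 37.3363

Closest pair: (0, 12) and (1, 13) with distance 1.4142

The closest pair is (0, 12) and (1, 13) with Euclidean distance 1.4142. For 7 points, brute-force pairwise comparison is shown above. For large n, the divide-and-conquer algorithm (sort by x, recurse on halves, check the dividing strip) achieves O(n log n).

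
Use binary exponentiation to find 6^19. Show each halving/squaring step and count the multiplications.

Computing 6^19 by squaring (build up from 6^1; each line after the first costs one multiplication):

6^1 = 6
6^2 = (6^1)^2 = 6^2 = 36
6^4 = (6^2)^2 = 36^2 = 1296
6^8 = (6^4)^2 = 1296^2 = 1679616
6^9 = 6 * 6^8 = 6 * 1679616 = 10077696
6^18 = (6^9)^2 = 10077696^2 = 101559956668416
6^19 = 6 * 6^18 = 6 * 101559956668416 = 609359740010496

Result: 609359740010496
Multiplications needed: 6 (6 lines after 6^1)

6^19 = 609359740010496. Using exponentiation by squaring, this requires 6 multiplications. The key idea: if the exponent is even, square the half-power; if odd, multiply by the base once.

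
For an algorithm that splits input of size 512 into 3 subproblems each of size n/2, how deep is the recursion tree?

For divide and conquer with division factor 2:

Problem sizes at each level:
Level 0: 512
Level 1: 256
Level 2: 128
Level 3: 64
Level 4: 32
Level 5: 16
Level 6: 8
Level 7: 4
Level 8: 2
Level 9: 1

The root is level 0 and the size-1 base case is level 9 (the tree spans levels 0 through 9, i.e. 10 levels counting the root), so the depth is the number of divisions: log_2(512) = 9

The recursion tree depth is log_2(512) = 9. At each level, the problem size is divided by 2, so it takes 9 divisions to reduce to a base case of size 1. The algorithm makes 3 recursive calls at each level.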